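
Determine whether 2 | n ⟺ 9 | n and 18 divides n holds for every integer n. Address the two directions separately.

Only the converse holds.

Converse. Suppose 9 ∣ n and 18 ∣ n. Any common multiple of 9 and 18 is a multiple of their lcm; here lcm(9, 18) = 9·18/gcd(9, 18) = 162/9 = 18, so 18 ∣ n. Since 2 ∣ 18, it follows that 2 ∣ n.

Forward direction. This fails: take n = 2. Certainly 2 ∣ 2, but 9 ∤ 2.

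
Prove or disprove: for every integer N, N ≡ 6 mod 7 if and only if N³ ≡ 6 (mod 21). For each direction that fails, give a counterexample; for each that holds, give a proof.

[⇒] This fails: take N = 13. Then 13 ≡ 6 (mod 7), but 13³ = 2197 ≡ 13 (mod 21), not 6.

[⇐] This fails: take N = 3. Then 3³ = 27 ≡ 6 (mod 21), yet 3 ≡ 3 (mod 7), not 6.

Neither direction holds.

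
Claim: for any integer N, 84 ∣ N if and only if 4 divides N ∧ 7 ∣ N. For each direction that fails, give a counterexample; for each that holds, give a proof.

Only the forward implication holds.

Converse. This fails: take N = 28. Both 4 ∣ 28 and 7 ∣ 28, yet 28 is not a multiple of 84 (since 28 = 0·84 + 28), so 84 ∤ 28.

Forward direction. If 84 ∣ N, write N = 84q. Since 84 = 21·4, N = 4·(21q), so 4 ∣ N; and since 84 = 12·7, N = 7·(12q), so 7 ∣ N.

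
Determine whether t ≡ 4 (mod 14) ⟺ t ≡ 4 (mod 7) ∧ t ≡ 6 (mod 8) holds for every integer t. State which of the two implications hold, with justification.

Forward direction. This fails: t = 32 gives 32 ≡ 4 (mod 14) but 32 ≡ 0 (mod 8), so the conjunction on the right does not hold.

Converse. If t ≡ 4 (mod 7) and t ≡ 6 (mod 8), then by the Chinese remainder theorem t ≡ 46 (mod 56). Since 46 ≡ 4 (mod 14) and 14 ∣ 56, we get t ≡ 4 (mod 14).

Not equivalent: only (⇐) holds.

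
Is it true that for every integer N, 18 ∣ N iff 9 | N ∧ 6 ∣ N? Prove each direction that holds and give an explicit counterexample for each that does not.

Both directions hold.

[⇒] If 18 ∣ N, write N = 18q. Since 18 = 2·9, N = 9·(2q), so 9 ∣ N; and since 18 = 3·6, N = 6·(3q), so 6 ∣ N.

[⇐] Suppose 9 ∣ N and 6 ∣ N. Any common multiple of 9 and 6 is a multiple of their lcm; here lcm(9, 6) = 9·6/gcd(9, 6) = 54/3 = 18, so 18 ∣ N.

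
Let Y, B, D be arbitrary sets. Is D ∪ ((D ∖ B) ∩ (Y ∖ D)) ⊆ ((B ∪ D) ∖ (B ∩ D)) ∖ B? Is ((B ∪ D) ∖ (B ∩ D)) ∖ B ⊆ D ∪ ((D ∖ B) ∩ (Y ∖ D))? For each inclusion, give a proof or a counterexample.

Forward inclusion. This inclusion fails. Take Y = ∅, B = {1}, D = {1}; then 1 ∈ D ∪ ((D ∖ B) ∩ (Y ∖ D)) but 1 ∉ ((B ∪ D) ∖ (B ∩ D)) ∖ B.

Reverse inclusion. Let x ∈ ((B ∪ D) ∖ (B ∩ D)) ∖ B. Then either x ∈ D and x ∉ Y, B; or x ∈ Y ∩ D and x ∉ B. In each case x ∈ D ∪ ((D ∖ B) ∩ (Y ∖ D)), so ((B ∪ D) ∖ (B ∩ D)) ∖ B ⊆ D ∪ ((D ∖ B) ∩ (Y ∖ D)).

(⊆) fails; (⊇) holds.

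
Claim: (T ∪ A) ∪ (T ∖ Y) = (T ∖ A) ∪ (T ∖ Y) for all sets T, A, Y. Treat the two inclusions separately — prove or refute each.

The sets are not equal: only the reverse inclusion holds.

(⊆) This inclusion fails. Take T = ∅, A = {1}, Y = ∅; then 1 ∈ (T ∪ A) ∪ (T ∖ Y) but 1 ∉ (T ∖ A) ∪ (T ∖ Y).

(⊇) Let x ∈ (T ∖ A) ∪ (T ∖ Y). Then either x ∈ T and x ∉ A, Y; or x ∈ T ∩ A and x ∉ Y; or x ∈ T ∩ Y and x ∉ A. In each case x ∈ (T ∪ A) ∪ (T ∖ Y), so (T ∖ A) ∪ (T ∖ Y) ⊆ (T ∪ A) ∪ (T ∖ Y).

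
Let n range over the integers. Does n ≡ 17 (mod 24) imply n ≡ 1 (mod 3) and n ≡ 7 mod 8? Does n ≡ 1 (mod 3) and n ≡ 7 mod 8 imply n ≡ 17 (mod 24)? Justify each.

Both directions fail.

(⇒) This fails: n = 17 gives 17 ≡ 17 (mod 24) but 17 ≡ 2 (mod 3), so the conjunction on the right does not hold.

(⇐) This fails: n = 7 satisfies both congruences on the right (7 ≡ 1 mod 3 and 7 ≡ 7 mod 8) yet 7 ≡ 7 (mod 24), not 17.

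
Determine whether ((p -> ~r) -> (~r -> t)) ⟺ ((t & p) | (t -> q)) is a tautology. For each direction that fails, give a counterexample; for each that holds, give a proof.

Forward direction. This fails. Under p = F, r = F, t = T, q = F, the left side is true but the right side is false.

Converse. This fails. Under p = F, r = F, t = F, q = F, the left side is false but the right side is true.

Both directions fail.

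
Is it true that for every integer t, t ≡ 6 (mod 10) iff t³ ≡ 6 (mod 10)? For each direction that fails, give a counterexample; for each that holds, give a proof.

The biconditional holds.

(⇒) Suppose t ≡ 6 (mod 10). Write t = 10j + 6. Then (10j + 6)³ = 1000j³ + 1800j² + 1080j + 216 = 10(100j³ + 180j² + 108j + 21) + 6, so t³ ≡ 6 (mod 10).

(⇐) Conversely, suppose t³ ≡ 6 (mod 10). The only residue r in {0, …, 9} with r³ ≡ 6 (mod 10) is r = 6, so t ≡ 6 (mod 10).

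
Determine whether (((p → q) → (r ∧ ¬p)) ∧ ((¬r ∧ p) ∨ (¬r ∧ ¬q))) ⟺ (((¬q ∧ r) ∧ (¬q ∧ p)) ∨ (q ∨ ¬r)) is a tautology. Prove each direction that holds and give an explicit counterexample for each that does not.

[⇒] Assume the antecedent. If p is true, the consequent reduces to true regardless of the other variables. If p is false, the antecedent cannot hold. Either way the consequent holds.

[⇐] This fails. Under p = F, r = F, q = F, the left side is false but the right side is true.

Only the forward direction holds.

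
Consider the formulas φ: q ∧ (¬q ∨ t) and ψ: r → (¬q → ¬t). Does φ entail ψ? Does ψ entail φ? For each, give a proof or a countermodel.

(→) Assume the antecedent. If q is true, r → (¬q → ¬t) reduces to true regardless of the other variables. If q is false, the antecedent cannot hold. Either way r → (¬q → ¬t) holds.

(←) This fails. Under q = F, t = F, r = F, the left side is false but the right side is true.

Only the forward direction holds.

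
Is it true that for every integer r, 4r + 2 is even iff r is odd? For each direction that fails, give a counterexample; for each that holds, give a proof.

Only the reverse direction holds.

[⇒] This fails: take r = 2. Then 4r + 2 = 10, which is even, yet r = 2 is even, not odd.

[⇐] Suppose r is odd. Since 4 is even, 4r is even for every r, so 4r + 2 has the same parity as 2, which is even. Hence 4r + 2 is even.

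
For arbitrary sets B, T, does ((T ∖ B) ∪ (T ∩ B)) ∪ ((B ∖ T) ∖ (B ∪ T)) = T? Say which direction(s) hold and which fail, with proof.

The two sets are equal.

Reverse inclusion. Let x ∈ T. Then either x ∈ T and x ∉ B; or x ∈ B ∩ T. In each case x ∈ ((T ∖ B) ∪ (T ∩ B)) ∪ ((B ∖ T) ∖ (B ∪ T)), so T ⊆ ((T ∖ B) ∪ (T ∩ B)) ∪ ((B ∖ T) ∖ (B ∪ T)).

Forward inclusion. Let x ∈ ((T ∖ B) ∪ (T ∩ B)) ∪ ((B ∖ T) ∖ (B ∪ T)). Then either x ∈ T and x ∉ B; or x ∈ B ∩ T. In each case x ∈ T, so ((T ∖ B) ∪ (T ∩ B)) ∪ ((B ∖ T) ∖ (B ∪ T)) ⊆ T.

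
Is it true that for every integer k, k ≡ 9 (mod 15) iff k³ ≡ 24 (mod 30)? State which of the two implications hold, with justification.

(⇐) The residues r modulo 30 with r³ ≡ 24 (mod 30) are exactly {24}, and each is ≡ 9 (mod 15).

(⇒) This fails: take k = 9. Then 9 ≡ 9 (mod 15), but 9³ = 729 ≡ 9 (mod 30), not 24.

The forward direction fails; the converse holds.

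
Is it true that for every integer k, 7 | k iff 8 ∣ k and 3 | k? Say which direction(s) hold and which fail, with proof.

(⇒) fails and (⇐) fails.

(→) This fails: take k = 7. Certainly 7 ∣ 7, but 8 ∤ 7.

(←) This fails: take k = 24. Both 8 ∣ 24 and 3 ∣ 24, yet 24 is not a multiple of 7 (since 24 = 3·7 + 3), so 7 ∤ 24.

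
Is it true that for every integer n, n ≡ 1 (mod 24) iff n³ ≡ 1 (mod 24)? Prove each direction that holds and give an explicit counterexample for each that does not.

Converse. Suppose n³ ≡ 1 (mod 24). The only residue r in {0, …, 23} with r³ ≡ 1 (mod 24) is r = 1, so n ≡ 1 (mod 24).

Forward direction. Suppose n ≡ 1 (mod 24). Write n = 24j + 1. Then (24j + 1)³ = 13824j³ + 1728j² + 72j + 1 = 24(576j³ + 72j² + 3j) + 1, so n³ ≡ 1 (mod 24).

Both implications hold.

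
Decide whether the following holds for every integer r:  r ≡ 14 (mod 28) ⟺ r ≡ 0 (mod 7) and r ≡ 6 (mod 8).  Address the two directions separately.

The forward direction fails; the converse holds.

(→) This fails: r = 42 gives 42 ≡ 14 (mod 28) but 42 ≡ 2 (mod 8), so the conjunction on the right does not hold.

(←) Conversely, if r ≡ 0 (mod 7) and r ≡ 6 (mod 8), then by the Chinese remainder theorem r ≡ 14 (mod 56). Since 14 ≡ 14 (mod 28) and 28 ∣ 56, we get r ≡ 14 (mod 28).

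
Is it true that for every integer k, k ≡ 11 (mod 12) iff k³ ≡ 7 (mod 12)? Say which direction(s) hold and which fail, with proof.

(→) This fails: take k = 11. Then 11 ≡ 11 (mod 12), but 11³ = 1331 ≡ 11 (mod 12), not 7.

(←) This fails: take k = 7. Then 7³ = 343 ≡ 7 (mod 12), yet 7 ≡ 7 (mod 12), not 11.

Neither implication holds.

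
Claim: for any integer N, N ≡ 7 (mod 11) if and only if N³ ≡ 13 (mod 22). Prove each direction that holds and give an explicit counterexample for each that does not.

The forward direction fails; the converse holds.

(→) This fails: take N = 18. Then 18 ≡ 7 (mod 11), but 18³ = 5832 ≡ 2 (mod 22), not 13.

(←) Conversely, the residues r modulo 22 with r³ ≡ 13 (mod 22) are exactly {7}, and each is ≡ 7 (mod 11).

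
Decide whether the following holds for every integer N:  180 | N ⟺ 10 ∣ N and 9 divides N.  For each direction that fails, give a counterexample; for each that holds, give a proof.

Not equivalent: only (⇒) holds.

(⟹) If 180 ∣ N, write N = 180q. Since 180 = 18·10, N = 10·(18q), so 10 ∣ N; and since 180 = 20·9, N = 9·(20q), so 9 ∣ N.

(⟸) This fails: take N = 90. Both 10 ∣ 90 and 9 ∣ 90, yet 90 is not a multiple of 180 (since 90 = 0·180 + 90), so 180 ∤ 90.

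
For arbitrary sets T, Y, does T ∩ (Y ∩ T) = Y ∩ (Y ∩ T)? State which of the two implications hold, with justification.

(⟸) Let x ∈ Y ∩ (Y ∩ T). Then x ∈ T ∩ Y, from which x ∈ T ∩ (Y ∩ T).

(⟹) Let x ∈ T ∩ (Y ∩ T). Then x ∈ T ∩ Y, from which x ∈ Y ∩ (Y ∩ T).

Both inclusions hold.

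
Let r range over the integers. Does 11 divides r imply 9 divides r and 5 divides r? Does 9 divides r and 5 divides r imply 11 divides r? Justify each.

(⇒) fails and (⇐) fails.

Forward direction. This fails: take r = 11. Certainly 11 ∣ 11, but 9 ∤ 11.

Converse. This fails: take r = 45. Both 9 ∣ 45 and 5 ∣ 45, yet 45 is not a multiple of 11 (since 45 = 4·11 + 1), so 11 ∤ 45.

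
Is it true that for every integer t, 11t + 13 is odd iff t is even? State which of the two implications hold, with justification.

(⇐) Suppose t is even; write t = 2j. Then 11t + 13 = 11·(2j) + 13 = 2·11j + 13, which is odd.

(⇒) Suppose 11t + 13 is odd. Since 11 is odd, 11t and t have the same parity, so 11t + 13 ≡ t + 13 (mod 2). As 13 is odd, 11t + 13 is odd exactly when t is even. Thus t is even.

Both implications hold.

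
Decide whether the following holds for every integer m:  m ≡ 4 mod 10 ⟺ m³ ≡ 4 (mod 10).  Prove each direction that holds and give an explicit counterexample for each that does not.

The biconditional holds.

(⇒) Suppose m ≡ 4 mod 10. Write m = 10j + 4. Then (10j + 4)³ = 1000j³ + 1200j² + 480j + 64 = 10(100j³ + 120j² + 48j + 6) + 4, so m³ ≡ 4 (mod 10).

(⇐) For the converse, argue contrapositively. If m ≢ 4 (mod 10), then m is congruent to one of 0, 1, 2, 3, 5, 6, 7, 8, 9 modulo 10, and these give m³ ≡ 0, 1, 8, 7, 5, 6, 3, 2, 9 respectively — never 4.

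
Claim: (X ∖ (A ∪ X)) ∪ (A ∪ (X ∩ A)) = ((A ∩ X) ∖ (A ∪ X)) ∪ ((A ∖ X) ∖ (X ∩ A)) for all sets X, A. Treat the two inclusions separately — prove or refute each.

Forward inclusion. This inclusion fails. Take X = {1}, A = {1}; then 1 ∈ (X ∖ (A ∪ X)) ∪ (A ∪ (X ∩ A)) but 1 ∉ ((A ∩ X) ∖ (A ∪ X)) ∪ ((A ∖ X) ∖ (X ∩ A)).

Reverse inclusion. Let x ∈ ((A ∩ X) ∖ (A ∪ X)) ∪ ((A ∖ X) ∖ (X ∩ A)). Then x ∈ A and x ∉ X, from which x ∈ (X ∖ (A ∪ X)) ∪ (A ∪ (X ∩ A)).

Only the reverse inclusion holds.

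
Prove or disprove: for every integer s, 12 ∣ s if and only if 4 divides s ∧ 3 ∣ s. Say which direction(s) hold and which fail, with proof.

Both directions hold.

(⟹) If 12 ∣ s, write s = 12q. Since 12 = 3·4, s = 4·(3q), so 4 ∣ s; and since 12 = 4·3, s = 3·(4q), so 3 ∣ s.

(⟸) Suppose 4 ∣ s and 3 ∣ s. Any common multiple of 4 and 3 is a multiple of their lcm; here gcd(4, 3) = 1, so lcm(4, 3) = 4·3 = 12, so 12 ∣ s.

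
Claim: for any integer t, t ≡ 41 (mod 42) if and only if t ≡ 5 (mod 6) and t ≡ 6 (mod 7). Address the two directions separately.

(⇒) Suppose t ≡ 41 (mod 42); write t = 42j + 41. Since 6 ∣ 42, reducing mod 6 gives t ≡ 41 ≡ 5 (mod 6); since 7 ∣ 42, reducing mod 7 gives t ≡ 41 ≡ 6 (mod 7).

(⇐) Conversely, if t ≡ 5 (mod 6) and t ≡ 6 (mod 7), then by the Chinese remainder theorem t ≡ 41 (mod 42). This is exactly t ≡ 41 (mod 42).

Both directions hold; the statement is true.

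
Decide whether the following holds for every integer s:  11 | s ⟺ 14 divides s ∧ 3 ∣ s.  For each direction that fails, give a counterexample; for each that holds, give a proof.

[⇒] This fails: take s = 11. Certainly 11 ∣ 11, but 14 ∤ 11.

[⇐] This fails: take s = 42. Both 14 ∣ 42 and 3 ∣ 42, yet 42 is not a multiple of 11 (since 42 = 3·11 + 9), so 11 ∤ 42.

Neither implication holds.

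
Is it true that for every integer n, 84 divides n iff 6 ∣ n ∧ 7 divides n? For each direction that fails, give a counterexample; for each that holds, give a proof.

[⇒] If 84 ∣ n, write n = 84q. Since 84 = 14·6, n = 6·(14q), so 6 ∣ n; and since 84 = 12·7, n = 7·(12q), so 7 ∣ n.

[⇐] This fails: take n = 42. Both 6 ∣ 42 and 7 ∣ 42, yet 42 is not a multiple of 84 (since 42 = 0·84 + 42), so 84 ∤ 42.

Only the forward direction holds.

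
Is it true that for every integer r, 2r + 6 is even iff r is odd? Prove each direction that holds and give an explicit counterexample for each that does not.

(⇒) This fails: take r = 6. Then 2r + 6 = 18, which is even, yet r = 6 is even, not odd.

(⇐) Suppose r is odd. Since 2 is even, 2r is even for every r, so 2r + 6 has the same parity as 6, which is even. Hence 2r + 6 is even.

Only the reverse direction holds.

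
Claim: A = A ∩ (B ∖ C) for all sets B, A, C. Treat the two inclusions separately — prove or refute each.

Only the reverse inclusion holds.

(⊇) Let x ∈ A ∩ (B ∖ C). Then x ∈ B ∩ A and x ∉ C, from which x ∈ A.

(⊆) This inclusion fails. Take B = ∅, A = {1}, C = ∅; then 1 ∈ A but 1 ∉ A ∩ (B ∖ C).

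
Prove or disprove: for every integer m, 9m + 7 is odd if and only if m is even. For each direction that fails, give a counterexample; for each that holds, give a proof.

Both directions hold; the statement is true.

(⟸) Suppose m is even; write m = 2j. Then 9m + 7 = 9·(2j) + 7 = 2·9j + 7, which is odd.

(⟹) Suppose 9m + 7 is odd. Since 9 is odd, 9m and m have the same parity, so 9m + 7 ≡ m + 7 (mod 2). As 7 is odd, 9m + 7 is odd exactly when m is even. Thus m is even.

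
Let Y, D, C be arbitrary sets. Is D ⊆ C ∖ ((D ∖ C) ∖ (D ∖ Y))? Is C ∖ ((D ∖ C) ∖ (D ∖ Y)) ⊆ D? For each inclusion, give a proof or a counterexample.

(⊆) This inclusion fails. Take Y = ∅, D = {1}, C = ∅; then 1 ∈ D but 1 ∉ C ∖ ((D ∖ C) ∖ (D ∖ Y)).

(⊇) This inclusion fails. Take Y = ∅, D = ∅, C = {1}; then 1 ∈ C ∖ ((D ∖ C) ∖ (D ∖ Y)) but 1 ∉ D.

Both inclusions fail.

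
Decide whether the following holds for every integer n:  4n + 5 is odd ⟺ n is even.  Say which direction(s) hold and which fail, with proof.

Only the reverse direction holds.

Forward direction. This fails: take n = 1. Then 4n + 5 = 9, which is odd, yet n = 1 is odd, not even.

Converse. Suppose n is even. Since 4 is even, 4n is even for every n, so 4n + 5 has the same parity as 5, which is odd. Hence 4n + 5 is odd.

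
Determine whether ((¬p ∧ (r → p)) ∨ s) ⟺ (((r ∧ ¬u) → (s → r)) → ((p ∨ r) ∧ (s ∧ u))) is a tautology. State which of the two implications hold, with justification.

(⇒) This fails. Under u = F, s = F, p = F, r = F, the left side is true but the right side is false.

(⇐) Assume the antecedent. If s is true, (¬p ∧ (r → p)) ∨ s reduces to true regardless of the other variables. If s is false, the antecedent cannot hold. Either way (¬p ∧ (r → p)) ∨ s holds.

The forward direction fails; the converse holds.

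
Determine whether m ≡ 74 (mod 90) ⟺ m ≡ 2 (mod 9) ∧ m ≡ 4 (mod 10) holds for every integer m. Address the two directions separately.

Both directions hold; the statement is true.

Forward direction. Suppose m ≡ 74 (mod 90); write m = 90j + 74. Since 9 ∣ 90, reducing mod 9 gives m ≡ 74 ≡ 2 (mod 9); since 10 ∣ 90, reducing mod 10 gives m ≡ 74 ≡ 4 (mod 10).

Converse. If m ≡ 2 (mod 9) and m ≡ 4 (mod 10), then by the Chinese remainder theorem m ≡ 74 (mod 90). This is exactly m ≡ 74 (mod 90).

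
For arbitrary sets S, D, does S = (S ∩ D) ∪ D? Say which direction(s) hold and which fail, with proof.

(⊆) This inclusion fails. Take S = {1}, D = ∅; then 1 ∈ S but 1 ∉ (S ∩ D) ∪ D.

(⊇) This inclusion fails. Take S = ∅, D = {1}; then 1 ∈ (S ∩ D) ∪ D but 1 ∉ S.

(⊆) fails and (⊇) fails.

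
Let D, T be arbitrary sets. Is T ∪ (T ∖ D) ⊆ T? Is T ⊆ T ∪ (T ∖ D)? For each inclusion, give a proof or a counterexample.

Reverse inclusion. Let x ∈ T. Then either x ∈ T and x ∉ D; or x ∈ D ∩ T. In each case x ∈ T ∪ (T ∖ D), so T ⊆ T ∪ (T ∖ D).

Forward inclusion. Let x ∈ T ∪ (T ∖ D). Then either x ∈ T and x ∉ D; or x ∈ D ∩ T. In each case x ∈ T, so T ∪ (T ∖ D) ⊆ T.

The two sets are equal.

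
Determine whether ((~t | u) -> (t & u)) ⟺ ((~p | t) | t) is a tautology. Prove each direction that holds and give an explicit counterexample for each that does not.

Not equivalent: only (⇒) holds.

(→) Assume the antecedent. If t is true, (~p | t) | t reduces to true regardless of the other variables. If t is false, the antecedent cannot hold. Either way (~p | t) | t holds.

(←) This fails. Under t = F, p = F, u = F, the left side is false but the right side is true.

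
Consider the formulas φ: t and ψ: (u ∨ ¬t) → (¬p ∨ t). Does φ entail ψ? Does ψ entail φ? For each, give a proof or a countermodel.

Only the forward implication holds.

(→) Assume the antecedent. If p is true, the antecedent forces (p = T, t = T, u = F) or (p = T, t = T, u = T), and (u ∨ ¬t) → (¬p ∨ t) holds there. If p is false, (u ∨ ¬t) → (¬p ∨ t) reduces to true regardless of the other variables. Either way (u ∨ ¬t) → (¬p ∨ t) holds.

(←) This fails. Under p = F, t = F, u = F, the left side is false but the right side is true.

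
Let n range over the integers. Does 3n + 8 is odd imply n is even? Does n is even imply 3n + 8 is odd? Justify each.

Neither direction holds.

(⟹) This fails: n = 1 gives 3n + 8 = 11, which is odd, but 1 is odd, not even.

(⟸) This also fails: n = 2 is even, but 3n + 8 = 14 is even, not odd.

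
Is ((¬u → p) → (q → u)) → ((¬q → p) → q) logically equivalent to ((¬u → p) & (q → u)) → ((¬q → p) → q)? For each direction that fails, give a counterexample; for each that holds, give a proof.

[⇒] Assume the antecedent. If q is true, the consequent reduces to true regardless of the other variables. If q is false, the antecedent forces (q = F, u = F, p = F) or (q = F, u = T, p = F), and the consequent holds there. Either way the consequent holds.

[⇐] Assume the antecedent. If q is true, the consequent reduces to true regardless of the other variables. If q is false, the antecedent forces (q = F, u = F, p = F) or (q = F, u = T, p = F), and the consequent holds there. Either way the consequent holds.

Equivalent; both directions hold.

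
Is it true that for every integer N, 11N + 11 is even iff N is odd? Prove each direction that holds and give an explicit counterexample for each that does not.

Both implications hold.

(⟹) Suppose 11N + 11 is even. Since 11 is odd, 11N and N have the same parity, so 11N + 11 ≡ N + 11 (mod 2). As 11 is odd, 11N + 11 is even exactly when N is odd. Thus N is odd.

(⟸) Conversely, suppose N is odd; write N = 2j + 1. Then 11N + 11 = 11·(2j + 1) + 11 = 2·11j + 22, which is even.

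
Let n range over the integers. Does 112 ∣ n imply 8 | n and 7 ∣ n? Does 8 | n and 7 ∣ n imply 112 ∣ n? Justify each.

(⟹) If 112 ∣ n, write n = 112q. Since 112 = 14·8, n = 8·(14q), so 8 ∣ n; and since 112 = 16·7, n = 7·(16q), so 7 ∣ n.

(⟸) This fails: take n = 56. Both 8 ∣ 56 and 7 ∣ 56, yet 56 is not a multiple of 112 (since 56 = 0·112 + 56), so 112 ∤ 56.

Not equivalent: only (⇒) holds.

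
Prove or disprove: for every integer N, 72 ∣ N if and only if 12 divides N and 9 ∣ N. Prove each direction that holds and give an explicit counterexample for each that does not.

The forward direction holds; the converse fails.

(⟹) If 72 ∣ N, write N = 72q. Since 72 = 6·12, N = 12·(6q), so 12 ∣ N; and since 72 = 8·9, N = 9·(8q), so 9 ∣ N.

(⟸) This fails: take N = 36. Both 12 ∣ 36 and 9 ∣ 36, yet 36 is not a multiple of 72 (since 36 = 0·72 + 36), so 72 ∤ 36.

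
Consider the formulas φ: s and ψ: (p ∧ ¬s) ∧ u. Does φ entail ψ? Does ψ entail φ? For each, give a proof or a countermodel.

(⇒) This fails. Under p = F, u = F, s = T, the left side is true but the right side is false.

(⇐) This fails. Under p = T, u = T, s = F, the left side is false but the right side is true.

Both directions fail.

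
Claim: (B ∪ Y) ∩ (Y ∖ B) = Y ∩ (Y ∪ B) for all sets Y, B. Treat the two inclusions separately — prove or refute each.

(⊆) holds; (⊇) fails.

(⊆) Let x ∈ (B ∪ Y) ∩ (Y ∖ B). Then x ∈ Y and x ∉ B, from which x ∈ Y ∩ (Y ∪ B).

(⊇) This inclusion fails. Take Y = {1}, B = {1}; then 1 ∈ Y ∩ (Y ∪ B) but 1 ∉ (B ∪ Y) ∩ (Y ∖ B).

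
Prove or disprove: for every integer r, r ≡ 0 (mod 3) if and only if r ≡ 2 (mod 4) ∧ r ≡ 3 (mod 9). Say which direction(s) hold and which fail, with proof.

The forward direction fails; the converse holds.

Converse. If r ≡ 2 (mod 4) and r ≡ 3 (mod 9), then by the Chinese remainder theorem r ≡ 30 (mod 36). Since 30 ≡ 0 (mod 3) and 3 ∣ 36, we get r ≡ 0 (mod 3).

Forward direction. This fails: r = 0 gives 0 ≡ 0 (mod 3) but 0 ≡ 0 (mod 4), so the conjunction on the right does not hold.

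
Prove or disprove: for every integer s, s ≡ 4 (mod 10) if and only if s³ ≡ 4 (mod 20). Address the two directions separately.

[⇒] Suppose s ≡ 4 (mod 10). Working modulo 20, s ∈ {4, 14}; for each such r, r³ ≡ 4 (mod 20).

[⇐] Conversely, the residues r modulo 20 with r³ ≡ 4 (mod 20) are exactly {4, 14}, and each is ≡ 4 (mod 10).

Both directions hold.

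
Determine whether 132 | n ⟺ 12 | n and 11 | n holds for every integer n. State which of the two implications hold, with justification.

The biconditional holds.

Forward direction. If 132 ∣ n, write n = 132q. Since 132 = 11·12, n = 12·(11q), so 12 ∣ n; and since 132 = 12·11, n = 11·(12q), so 11 ∣ n.

Converse. Suppose 12 ∣ n and 11 ∣ n. Any common multiple of 12 and 11 is a multiple of their lcm; here gcd(12, 11) = 1, so lcm(12, 11) = 12·11 = 132, so 132 ∣ n.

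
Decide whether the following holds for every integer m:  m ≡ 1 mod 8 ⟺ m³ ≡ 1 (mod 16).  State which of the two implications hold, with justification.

(→) This fails: take m = 9. Then 9 ≡ 1 (mod 8), but 9³ = 729 ≡ 9 (mod 16), not 1.

(←) Conversely, the residues r modulo 16 with r³ ≡ 1 (mod 16) are exactly {1}, and each is ≡ 1 (mod 8).

Not equivalent: only (⇐) holds.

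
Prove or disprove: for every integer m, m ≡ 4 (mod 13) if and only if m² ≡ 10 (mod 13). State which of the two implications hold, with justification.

Both directions fail.

[⇒] This fails: take m = 4. Then 4 ≡ 4 (mod 13), but 4² = 16 ≡ 3 (mod 13), not 10.

[⇐] This fails: take m = 6. Then 6² = 36 ≡ 10 (mod 13), yet 6 ≡ 6 (mod 13), not 4.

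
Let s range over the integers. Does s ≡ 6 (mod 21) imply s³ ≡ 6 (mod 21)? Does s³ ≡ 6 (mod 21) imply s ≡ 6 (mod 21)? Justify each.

The forward direction holds; the converse fails.

[⇐] This fails: take s = 3. Then 3³ = 27 ≡ 6 (mod 21), yet 3 ≡ 3 (mod 21), not 6.

[⇒] Suppose s ≡ 6 (mod 21). Write s = 21j + 6. Then (21j + 6)³ = 9261j³ + 7938j² + 2268j + 216 = 21(441j³ + 378j² + 108j + 10) + 6, so s³ ≡ 6 (mod 21).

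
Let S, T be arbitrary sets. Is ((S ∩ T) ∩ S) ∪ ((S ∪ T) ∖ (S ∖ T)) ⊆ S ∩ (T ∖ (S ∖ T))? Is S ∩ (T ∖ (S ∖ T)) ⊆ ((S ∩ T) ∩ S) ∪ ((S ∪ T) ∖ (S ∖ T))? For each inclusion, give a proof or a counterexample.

Forward inclusion. This inclusion fails. Take S = ∅, T = {1}; then 1 ∈ ((S ∩ T) ∩ S) ∪ ((S ∪ T) ∖ (S ∖ T)) but 1 ∉ S ∩ (T ∖ (S ∖ T)).

Reverse inclusion. Let x ∈ S ∩ (T ∖ (S ∖ T)). Then x ∈ S ∩ T, from which x ∈ ((S ∩ T) ∩ S) ∪ ((S ∪ T) ∖ (S ∖ T)).

The sets are not equal: only the reverse inclusion holds.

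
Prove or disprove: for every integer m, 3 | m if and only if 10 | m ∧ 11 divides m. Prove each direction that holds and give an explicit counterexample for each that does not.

Both directions fail.

(⟹) This fails: take m = 3. Certainly 3 ∣ 3, but 10 ∤ 3.

(⟸) This fails: take m = 110. Both 10 ∣ 110 and 11 ∣ 110, yet 110 is not a multiple of 3 (since 110 = 36·3 + 2), so 3 ∤ 110.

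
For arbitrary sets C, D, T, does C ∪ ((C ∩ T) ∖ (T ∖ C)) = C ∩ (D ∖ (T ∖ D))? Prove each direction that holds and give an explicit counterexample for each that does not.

The sets are not equal: only the reverse inclusion holds.

(⊇) Let x ∈ C ∩ (D ∖ (T ∖ D)). Then either x ∈ C ∩ D and x ∉ T; or x ∈ C ∩ D ∩ T. In each case x ∈ C ∪ ((C ∩ T) ∖ (T ∖ C)), so C ∩ (D ∖ (T ∖ D)) ⊆ C ∪ ((C ∩ T) ∖ (T ∖ C)).

(⊆) This inclusion fails. Take C = {1}, D = ∅, T = ∅; then 1 ∈ C ∪ ((C ∩ T) ∖ (T ∖ C)) but 1 ∉ C ∩ (D ∖ (T ∖ D)).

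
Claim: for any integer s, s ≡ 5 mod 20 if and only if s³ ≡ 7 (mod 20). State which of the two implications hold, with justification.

[⇒] This fails: take s = 5. Then 5 ≡ 5 (mod 20), but 5³ = 125 ≡ 5 (mod 20), not 7.

[⇐] This fails: take s = 3. Then 3³ = 27 ≡ 7 (mod 20), yet 3 ≡ 3 (mod 20), not 5.

Neither direction holds.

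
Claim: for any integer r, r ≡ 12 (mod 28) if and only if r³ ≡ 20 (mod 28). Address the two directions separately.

The forward direction holds; the converse fails.

(←) This fails: take r = 6. Then 6³ = 216 ≡ 20 (mod 28), yet 6 ≡ 6 (mod 28), not 12.

(→) Suppose r ≡ 12 (mod 28). Write r = 28j + 12. Then (28j + 12)³ = 21952j³ + 28224j² + 12096j + 1728 = 28(784j³ + 1008j² + 432j + 61) + 20, so r³ ≡ 20 (mod 28).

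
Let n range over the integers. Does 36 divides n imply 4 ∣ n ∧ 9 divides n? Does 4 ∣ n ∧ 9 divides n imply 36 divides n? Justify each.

Both implications hold.

Converse. Suppose 4 ∣ n and 9 ∣ n. Any common multiple of 4 and 9 is a multiple of their lcm; here gcd(4, 9) = 1, so lcm(4, 9) = 4·9 = 36, so 36 ∣ n.

Forward direction. If 36 ∣ n, write n = 36q. Since 36 = 9·4, n = 4·(9q), so 4 ∣ n; and since 36 = 4·9, n = 9·(4q), so 9 ∣ n.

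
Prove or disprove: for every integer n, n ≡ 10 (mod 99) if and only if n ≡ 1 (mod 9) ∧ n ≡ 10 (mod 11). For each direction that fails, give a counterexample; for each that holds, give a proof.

The biconditional holds.

(⟹) Suppose n ≡ 10 (mod 99); write n = 99j + 10. Since 9 ∣ 99, reducing mod 9 gives n ≡ 10 ≡ 1 (mod 9); since 11 ∣ 99, reducing mod 11 gives n ≡ 10 (mod 11).

(⟸) Conversely, if n ≡ 1 (mod 9) and n ≡ 10 (mod 11), then by the Chinese remainder theorem n ≡ 10 (mod 99). This is exactly n ≡ 10 (mod 99).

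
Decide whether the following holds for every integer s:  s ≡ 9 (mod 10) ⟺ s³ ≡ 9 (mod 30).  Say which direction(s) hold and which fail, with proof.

(⇒) This fails: take s = 19. Then 19 ≡ 9 (mod 10), but 19³ = 6859 ≡ 19 (mod 30), not 9.

(⇐) Conversely, the residues r modulo 30 with r³ ≡ 9 (mod 30) are exactly {9}, and each is ≡ 9 (mod 10).

(⇒) fails; (⇐) holds.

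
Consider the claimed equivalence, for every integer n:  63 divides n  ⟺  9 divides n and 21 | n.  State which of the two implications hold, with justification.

Both directions hold.

(⇒) If 63 ∣ n, write n = 63q. Since 63 = 7·9, n = 9·(7q), so 9 ∣ n; and since 63 = 3·21, n = 21·(3q), so 21 ∣ n.

(⇐) Suppose 9 ∣ n and 21 ∣ n. Any common multiple of 9 and 21 is a multiple of their lcm; here lcm(9, 21) = 9·21/gcd(9, 21) = 189/3 = 63, so 63 ∣ n.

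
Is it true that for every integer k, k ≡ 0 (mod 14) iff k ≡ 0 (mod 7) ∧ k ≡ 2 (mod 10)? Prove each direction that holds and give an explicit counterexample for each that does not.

(⟹) This fails: k = 0 gives 0 ≡ 0 (mod 14) but 0 ≡ 0 (mod 10), so the conjunction on the right does not hold.

(⟸) Conversely, if k ≡ 0 (mod 7) and k ≡ 2 (mod 10), then by the Chinese remainder theorem k ≡ 42 (mod 70). Since 42 ≡ 0 (mod 14) and 14 ∣ 70, we get k ≡ 0 (mod 14).

Only the reverse direction holds.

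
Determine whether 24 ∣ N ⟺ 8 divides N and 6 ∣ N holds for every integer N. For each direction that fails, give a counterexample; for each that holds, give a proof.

Both implications hold.

[⇒] If 24 ∣ N, write N = 24q. Since 24 = 3·8, N = 8·(3q), so 8 ∣ N; and since 24 = 4·6, N = 6·(4q), so 6 ∣ N.

[⇐] Suppose 8 ∣ N and 6 ∣ N. Any common multiple of 8 and 6 is a multiple of their lcm; here lcm(8, 6) = 8·6/gcd(8, 6) = 48/2 = 24, so 24 ∣ N.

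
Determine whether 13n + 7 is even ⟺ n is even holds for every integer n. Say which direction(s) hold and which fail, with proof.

(⇒) This fails: n = 7 gives 13n + 7 = 98, which is even, but 7 is odd, not even.

(⇐) This also fails: n = 0 is even, but 13n + 7 = 7 is odd, not even.

Neither direction holds.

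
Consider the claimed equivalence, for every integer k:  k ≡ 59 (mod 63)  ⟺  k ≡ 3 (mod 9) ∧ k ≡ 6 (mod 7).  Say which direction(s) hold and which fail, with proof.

Forward direction. This fails: k = 59 gives 59 ≡ 59 (mod 63) but 59 ≡ 5 (mod 9), so the conjunction on the right does not hold.

Converse. This fails: k = 48 satisfies both congruences on the right (48 ≡ 3 mod 9 and 48 ≡ 6 mod 7) yet 48 ≡ 48 (mod 63), not 59.

Neither direction holds.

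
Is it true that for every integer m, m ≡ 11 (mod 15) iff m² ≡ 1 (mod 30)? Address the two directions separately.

Neither direction holds.

(⇒) This fails: take m = 26. Then 26 ≡ 11 (mod 15), but 26² = 676 ≡ 16 (mod 30), not 1.

(⇐) This fails: take m = 1. Then 1² = 1 ≡ 1 (mod 30), yet 1 ≡ 1 (mod 15), not 11.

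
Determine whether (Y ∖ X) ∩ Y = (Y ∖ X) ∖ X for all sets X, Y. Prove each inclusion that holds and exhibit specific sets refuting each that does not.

(⟹) Let x ∈ (Y ∖ X) ∩ Y. Then x ∈ Y and x ∉ X, from which x ∈ (Y ∖ X) ∖ X.

(⟸) Let x ∈ (Y ∖ X) ∖ X. Then x ∈ Y and x ∉ X, from which x ∈ (Y ∖ X) ∩ Y.

The two sets are equal.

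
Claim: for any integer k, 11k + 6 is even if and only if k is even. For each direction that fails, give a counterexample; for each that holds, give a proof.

[⇒] Suppose 11k + 6 is even. Since 11 is odd, 11k and k have the same parity, so 11k + 6 ≡ k + 6 (mod 2). As 6 is even, 11k + 6 is even exactly when k is even. Thus k is even.

[⇐] Conversely, suppose k is even; write k = 2j. Then 11k + 6 = 11·(2j) + 6 = 2·11j + 6, which is even.

Both directions hold.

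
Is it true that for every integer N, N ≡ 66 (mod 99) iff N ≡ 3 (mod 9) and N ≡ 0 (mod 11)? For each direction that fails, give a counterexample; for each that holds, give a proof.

Both implications hold.

Forward direction. Suppose N ≡ 66 (mod 99); write N = 99j + 66. Since 9 ∣ 99, reducing mod 9 gives N ≡ 66 ≡ 3 (mod 9); since 11 ∣ 99, reducing mod 11 gives N ≡ 66 ≡ 0 (mod 11).

Converse. If N ≡ 3 (mod 9) and N ≡ 0 (mod 11), then by the Chinese remainder theorem N ≡ 66 (mod 99). This is exactly N ≡ 66 (mod 99).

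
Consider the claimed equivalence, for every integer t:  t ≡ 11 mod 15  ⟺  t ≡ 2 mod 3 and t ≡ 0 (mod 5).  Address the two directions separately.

(⟹) This fails: t = 11 gives 11 ≡ 11 (mod 15) but 11 ≡ 1 (mod 5), so the conjunction on the right does not hold.

(⟸) This fails: t = 5 satisfies both congruences on the right (5 ≡ 2 mod 3 and 5 ≡ 0 mod 5) yet 5 ≡ 5 (mod 15), not 11.

(⇒) fails and (⇐) fails.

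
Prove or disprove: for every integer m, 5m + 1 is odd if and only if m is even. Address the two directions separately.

Forward direction. Suppose 5m + 1 is odd. Since 5 is odd, 5m and m have the same parity, so 5m + 1 ≡ m + 1 (mod 2). As 1 is odd, 5m + 1 is odd exactly when m is even. Thus m is even.

Converse. Suppose m is even; write m = 2j. Then 5m + 1 = 5·(2j) + 1 = 2·5j + 1, which is odd.

Both directions hold.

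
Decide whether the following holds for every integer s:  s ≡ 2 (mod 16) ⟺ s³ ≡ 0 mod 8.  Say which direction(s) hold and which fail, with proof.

Only the forward direction holds.

[⇒] Suppose s ≡ 2 (mod 16). Then s³ ≡ 2³ = 8 (mod 16), and since 8 ∣ 16, also s³ ≡ 0 (mod 8).

[⇐] This fails: take s = 0. Then 0³ = 0 ≡ 0 (mod 8), yet 0 ≡ 0 (mod 16), not 2.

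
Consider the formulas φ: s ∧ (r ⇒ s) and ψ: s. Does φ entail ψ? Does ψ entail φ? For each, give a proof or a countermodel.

[⇐] Assume the antecedent. If r is true, the antecedent forces (r = T, s = T), and s ∧ (r ⇒ s) holds there. If r is false, the antecedent forces (r = F, s = T), and s ∧ (r ⇒ s) holds there. Either way s ∧ (r ⇒ s) holds.

[⇒] Assume the antecedent. If r is true, the antecedent forces (r = T, s = T), and s holds there. If r is false, the antecedent forces (r = F, s = T), and s holds there. Either way s holds.

Equivalent; both directions hold.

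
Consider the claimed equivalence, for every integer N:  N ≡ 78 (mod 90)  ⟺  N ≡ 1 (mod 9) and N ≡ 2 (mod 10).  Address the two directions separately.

Forward direction. This fails: N = 78 gives 78 ≡ 78 (mod 90) but 78 ≡ 6 (mod 9), so the conjunction on the right does not hold.

Converse. This fails: N = 82 satisfies both congruences on the right (82 ≡ 1 mod 9 and 82 ≡ 2 mod 10) yet 82 ≡ 82 (mod 90), not 78.

Neither implication holds.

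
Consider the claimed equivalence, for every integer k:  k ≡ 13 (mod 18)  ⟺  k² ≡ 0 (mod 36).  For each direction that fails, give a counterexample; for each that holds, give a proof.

(⟹) This fails: take k = 13. Then 13 ≡ 13 (mod 18), but 13² = 169 ≡ 25 (mod 36), not 0.

(⟸) This fails: take k = 0. Then 0² = 0 ≡ 0 (mod 36), yet 0 ≡ 0 (mod 18), not 13.

Neither direction holds.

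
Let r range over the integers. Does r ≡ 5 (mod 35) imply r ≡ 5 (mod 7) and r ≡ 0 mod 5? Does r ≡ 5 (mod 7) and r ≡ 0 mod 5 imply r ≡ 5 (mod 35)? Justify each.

Equivalent; both directions hold.

(⇐) If r ≡ 5 (mod 7) and r ≡ 0 (mod 5), then by the Chinese remainder theorem r ≡ 5 (mod 35). This is exactly r ≡ 5 (mod 35).

(⇒) Suppose r ≡ 5 (mod 35); write r = 35j + 5. Since 7 ∣ 35, reducing mod 7 gives r ≡ 5 (mod 7); since 5 ∣ 35, reducing mod 5 gives r ≡ 5 ≡ 0 (mod 5).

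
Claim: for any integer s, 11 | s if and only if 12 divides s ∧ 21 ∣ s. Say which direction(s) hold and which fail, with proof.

Forward direction. This fails: take s = 11. Certainly 11 ∣ 11, but 12 ∤ 11.

Converse. This fails: take s = 84. Both 12 ∣ 84 and 21 ∣ 84, yet 84 is not a multiple of 11 (since 84 = 7·11 + 7), so 11 ∤ 84.

Neither implication holds.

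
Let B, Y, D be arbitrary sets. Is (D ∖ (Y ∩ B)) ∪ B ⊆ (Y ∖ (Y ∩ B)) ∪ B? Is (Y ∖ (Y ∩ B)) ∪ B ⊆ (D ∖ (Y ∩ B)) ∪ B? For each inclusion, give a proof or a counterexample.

(⊆) fails and (⊇) fails.

Forward inclusion. This inclusion fails. Take B = ∅, Y = ∅, D = {1}; then 1 ∈ (D ∖ (Y ∩ B)) ∪ B but 1 ∉ (Y ∖ (Y ∩ B)) ∪ B.

Reverse inclusion. This inclusion fails. Take B = ∅, Y = {1}, D = ∅; then 1 ∈ (Y ∖ (Y ∩ B)) ∪ B but 1 ∉ (D ∖ (Y ∩ B)) ∪ B.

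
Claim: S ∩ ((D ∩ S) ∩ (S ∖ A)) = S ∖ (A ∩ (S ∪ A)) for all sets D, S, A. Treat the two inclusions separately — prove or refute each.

(⊆) holds; (⊇) fails.

(⊆) Let x ∈ S ∩ ((D ∩ S) ∩ (S ∖ A)). Then x ∈ D ∩ S and x ∉ A, from which x ∈ S ∖ (A ∩ (S ∪ A)).

(⊇) This inclusion fails. Take D = ∅, S = {1}, A = ∅; then 1 ∈ S ∖ (A ∩ (S ∪ A)) but 1 ∉ S ∩ ((D ∩ S) ∩ (S ∖ A)).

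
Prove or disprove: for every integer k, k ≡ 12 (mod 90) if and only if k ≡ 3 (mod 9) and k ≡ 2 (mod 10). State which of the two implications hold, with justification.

The biconditional holds.

(⇐) If k ≡ 3 (mod 9) and k ≡ 2 (mod 10), then by the Chinese remainder theorem k ≡ 12 (mod 90). This is exactly k ≡ 12 (mod 90).

(⇒) Suppose k ≡ 12 (mod 90); write k = 90j + 12. Since 9 ∣ 90, reducing mod 9 gives k ≡ 12 ≡ 3 (mod 9); since 10 ∣ 90, reducing mod 10 gives k ≡ 12 ≡ 2 (mod 10).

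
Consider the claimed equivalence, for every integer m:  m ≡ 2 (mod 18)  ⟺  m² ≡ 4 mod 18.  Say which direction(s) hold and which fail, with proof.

Not equivalent: only (⇒) holds.

(←) This fails: take m = 16. Then 16² = 256 ≡ 4 (mod 18), yet 16 ≡ 16 (mod 18), not 2.

(→) Suppose m ≡ 2 (mod 18). Write m = 18j + 2. Then (18j + 2)² = 324j² + 72j + 4 = 18(18j² + 4j) + 4, so m² ≡ 4 (mod 18).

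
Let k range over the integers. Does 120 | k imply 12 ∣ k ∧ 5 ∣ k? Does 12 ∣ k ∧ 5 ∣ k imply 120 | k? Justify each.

Only the forward implication holds.

(⇒) If 120 ∣ k, write k = 120q. Since 120 = 10·12, k = 12·(10q), so 12 ∣ k; and since 120 = 24·5, k = 5·(24q), so 5 ∣ k.

(⇐) This fails: take k = 60. Both 12 ∣ 60 and 5 ∣ 60, yet 60 is not a multiple of 120 (since 60 = 0·120 + 60), so 120 ∤ 60.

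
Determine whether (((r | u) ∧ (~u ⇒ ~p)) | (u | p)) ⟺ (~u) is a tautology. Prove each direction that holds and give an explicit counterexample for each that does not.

[⇒] This fails. Under u = T, p = F, r = F, the left side is true but the right side is false.

[⇐] This fails. Under u = F, p = F, r = F, the left side is false but the right side is true.

Neither direction holds.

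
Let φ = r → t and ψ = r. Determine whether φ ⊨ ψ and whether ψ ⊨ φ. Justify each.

[⇒] This fails. Under r = F, t = F, the left side is true but the right side is false.

[⇐] This fails. Under r = T, t = F, the left side is false but the right side is true.

Neither implication holds.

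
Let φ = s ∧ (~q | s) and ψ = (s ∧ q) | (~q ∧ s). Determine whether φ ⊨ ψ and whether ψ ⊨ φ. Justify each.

Equivalent; both directions hold.

[⇒] Assume the antecedent. If s is true, (s ∧ q) | (~q ∧ s) reduces to true regardless of the other variables. If s is false, the antecedent cannot hold. Either way (s ∧ q) | (~q ∧ s) holds.

[⇐] Assume the antecedent. If s is true, s ∧ (~q | s) reduces to true regardless of the other variables. If s is false, the antecedent cannot hold. Either way s ∧ (~q | s) holds.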